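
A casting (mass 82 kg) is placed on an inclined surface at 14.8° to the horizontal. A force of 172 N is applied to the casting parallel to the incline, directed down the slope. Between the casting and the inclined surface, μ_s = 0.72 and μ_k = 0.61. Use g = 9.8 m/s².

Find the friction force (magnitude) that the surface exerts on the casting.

f ≈ 377 N (up the incline)

The normal reaction is N = m g cos θ = 776.9 N.
The friction needed for equilibrium is m g sin θ + P = 205.3 + 172 = 377.3 N, measured positive up-slope.
Maximum static friction available: μ_s N = 0.72 × 776.9 = 559.4 N.
Since |377.3| ≤ 559.4 N, static friction is sufficient; f equals the required value, not μ_s N.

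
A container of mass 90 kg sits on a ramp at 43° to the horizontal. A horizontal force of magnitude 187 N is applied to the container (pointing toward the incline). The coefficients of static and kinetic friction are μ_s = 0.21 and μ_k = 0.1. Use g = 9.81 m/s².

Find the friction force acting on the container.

Resolve perpendicular to the incline: N = m g cos θ + P sin θ = 90×9.81×cos 43° + 187×sin 43° = 773.2 N.
Along the incline, the net driving force (taking up-slope positive) is P cos θ − m g sin θ = 136.8 − 602.1 = -465.4 N, so equilibrium requires friction f = 465.4 N (up-slope).
The limit of static friction is μ_s N = 162.4 N.
The required 465.4 N exceeds the static limit, so the container slides down-slope and f = μ_k N = 0.1×773.2 = 77.3 N.

f ≈ 77.3 N (up the incline)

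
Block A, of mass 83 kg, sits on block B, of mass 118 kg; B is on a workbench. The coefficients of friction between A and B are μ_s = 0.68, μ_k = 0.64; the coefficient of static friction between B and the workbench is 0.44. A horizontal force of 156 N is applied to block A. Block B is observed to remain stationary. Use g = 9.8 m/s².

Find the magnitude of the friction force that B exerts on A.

f ≈ 156 N

The normal force B exerts on A is simply A's weight, N₁ = 813.4 N.
Maximum static friction on A from B: μ_s N₁ = 0.68×813.4 = 553.1 N.
P = 156 N is within that limit, so A and B move together (both at rest); the A–B friction is simply f₁ = P = 156 N.
By Newton's third law B feels 156 N forward from A. With B stationary, the floor's static friction on B balances it: f₂ = 156 N (well within μ_s(m_A+m_B)g = 866.7 N).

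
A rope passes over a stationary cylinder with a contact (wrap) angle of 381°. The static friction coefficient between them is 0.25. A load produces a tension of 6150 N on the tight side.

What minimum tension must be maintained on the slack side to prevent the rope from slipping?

Capstan equation at impending slip: T_tight/T_slack = e^{μβ}.
β = 381° = 6.65 rad; e^{μβ} = e^{0.25×6.65} = 5.272.
T_slack = T_tight / e^{μβ} = 6150 / 5.272 = 1170 N.

T_min ≈ 1170 N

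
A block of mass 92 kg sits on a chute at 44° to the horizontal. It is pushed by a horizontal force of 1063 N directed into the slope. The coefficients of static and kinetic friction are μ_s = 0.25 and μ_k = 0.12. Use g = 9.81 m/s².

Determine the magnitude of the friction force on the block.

Normal direction: N = m g cos θ + P sin θ = 1388 N.
Along the incline, the net driving force (taking up-slope positive) is P cos θ − m g sin θ = 764.7 − 626.9 = 137.7 N, so equilibrium requires friction f = -137.7 N (down-slope).
The limit of static friction is μ_s N = 346.9 N.
Since 137.7 N is within the 346.9 N limit, the block stays put and friction is exactly 138 N.

f ≈ 138 N (down the incline)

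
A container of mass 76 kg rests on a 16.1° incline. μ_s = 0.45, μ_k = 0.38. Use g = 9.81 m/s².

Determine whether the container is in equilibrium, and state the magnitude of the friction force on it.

N = m g cos θ = 716 N.
Down-slope weight component: m g sin θ = 207 N.
μ_s N = 322 N.
207 ≤ 322 N, so it stays put; friction = 207 N.

f ≈ 207 N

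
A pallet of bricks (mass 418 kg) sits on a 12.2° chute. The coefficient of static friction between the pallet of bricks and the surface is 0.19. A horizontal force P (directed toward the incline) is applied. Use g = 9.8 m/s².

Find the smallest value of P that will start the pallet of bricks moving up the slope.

P ≈ 1740 N

At impending motion up the slope, friction acts down-slope at its limit: f = μ_s N.
Perpendicular to the incline: N = m g cos θ + P sin θ.
Along the incline: P cos θ = m g sin θ + μ_s N = m g sin θ + μ_s (m g cos θ + P sin θ).
Solving, P (cos θ − μ_s sin θ) = m g (sin θ + μ_s cos θ), so P = 418×9.8×(sin 12.2° + 0.19 cos 12.2°)/(cos 12.2° − 0.19 sin 12.2°) = 4100×0.397/0.9373 = 1740 N.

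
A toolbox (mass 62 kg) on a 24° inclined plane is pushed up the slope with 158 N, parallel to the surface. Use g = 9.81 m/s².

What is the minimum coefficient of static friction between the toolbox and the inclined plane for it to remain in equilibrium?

μ_s,min ≈ 0.161

N = m g cos θ = 555.6 N.
Friction must make up the shortfall along the incline: f = m g sin θ − P = 247.4 − 158 = 89.39 N.
At the threshold f = μ_s N, so μ_s,min = 89.39/555.6 = 0.161.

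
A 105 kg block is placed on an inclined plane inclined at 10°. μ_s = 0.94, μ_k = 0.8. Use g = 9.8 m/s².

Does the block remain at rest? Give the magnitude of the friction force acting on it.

f ≈ 179 N

N = m g cos θ = 1010 N.
Down-slope weight component: m g sin θ = 179 N.
μ_s N = 953 N.
179 ≤ 953 N, so it stays put; friction = 179 N.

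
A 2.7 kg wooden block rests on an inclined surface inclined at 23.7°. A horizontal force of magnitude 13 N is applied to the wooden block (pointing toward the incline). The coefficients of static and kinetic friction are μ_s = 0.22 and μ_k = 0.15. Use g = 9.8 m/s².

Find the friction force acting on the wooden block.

The horizontal push has a component P sin θ into the surface, so N = m g cos θ + P sin θ = 24.23 + 5.225 = 29.45 N.
Parallel to the incline: P cos θ − m g sin θ = 11.9 − 10.64 = 1.268 N; the friction needed to balance this is 1.268 N acting down the slope.
Maximum static friction: μ_s N = 0.22 × 29.45 = 6.48 N.
|f_req| = 1.268 ≤ 6.48 N → the wooden block is in equilibrium; friction equals the required value.

f ≈ 1.27 N (down the incline)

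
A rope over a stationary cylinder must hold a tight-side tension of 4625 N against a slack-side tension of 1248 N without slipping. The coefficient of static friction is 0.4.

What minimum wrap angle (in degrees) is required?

T₂/T₁ = e^{μβ} → β = ln(T₂/T₁)/μ.
β = ln(4625/1248)/0.4 = 1.31/0.4 = 3.275 rad.
In degrees: β = 3.275 × 180/π = 188°.

β_min ≈ 188°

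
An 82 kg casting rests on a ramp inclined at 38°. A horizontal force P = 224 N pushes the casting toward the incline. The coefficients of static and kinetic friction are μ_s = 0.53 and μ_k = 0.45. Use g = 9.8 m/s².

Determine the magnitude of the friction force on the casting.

f ≈ 318 N (up the incline)

The horizontal push has a component P sin θ into the surface, so N = m g cos θ + P sin θ = 633.2 + 137.9 = 771.2 N.
Parallel to the incline: P cos θ − m g sin θ = 176.5 − 494.7 = -318.2 N; the friction needed to balance this is 318.2 N acting up the slope.
Maximum static friction: μ_s N = 0.53 × 771.2 = 408.7 N.
Since 318.2 N is within the 408.7 N limit, the casting stays put and friction is exactly 318 N.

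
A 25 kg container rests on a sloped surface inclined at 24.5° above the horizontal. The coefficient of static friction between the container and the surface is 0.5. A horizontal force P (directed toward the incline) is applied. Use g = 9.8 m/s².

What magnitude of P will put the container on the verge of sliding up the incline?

P ≈ 303 N

At impending motion up the slope, friction acts down-slope at its limit: f = μ_s N.
Perpendicular to the incline: N = m g cos θ + P sin θ.
Along the incline: P cos θ = m g sin θ + μ_s N = m g sin θ + μ_s (m g cos θ + P sin θ).
Solving, P (cos θ − μ_s sin θ) = m g (sin θ + μ_s cos θ), so P = 25×9.8×(sin 24.5° + 0.5 cos 24.5°)/(cos 24.5° − 0.5 sin 24.5°) = 245×0.8697/0.7026 = 303 N.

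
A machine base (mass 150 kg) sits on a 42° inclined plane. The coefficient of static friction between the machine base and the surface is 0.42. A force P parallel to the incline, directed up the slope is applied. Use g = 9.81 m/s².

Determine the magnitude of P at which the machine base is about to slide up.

P ≈ 1440 N

At impending motion up the slope, friction acts down-slope at its limit: f = μ_s N.
P is parallel to the surface, so N = m g cos θ = 1090 N.
Along the incline: P = m g sin θ + μ_s N = 985 + 0.42×1090 = 1440 N.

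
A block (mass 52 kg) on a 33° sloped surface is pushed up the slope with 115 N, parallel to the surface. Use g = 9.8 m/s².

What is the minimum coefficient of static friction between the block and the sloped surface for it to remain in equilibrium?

N = m g cos θ = 427.4 N.
Friction must make up the shortfall along the incline: f = m g sin θ − P = 277.5 − 115 = 162.5 N.
At the threshold f = μ_s N, so μ_s,min = 162.5/427.4 = 0.38.

μ_s,min ≈ 0.38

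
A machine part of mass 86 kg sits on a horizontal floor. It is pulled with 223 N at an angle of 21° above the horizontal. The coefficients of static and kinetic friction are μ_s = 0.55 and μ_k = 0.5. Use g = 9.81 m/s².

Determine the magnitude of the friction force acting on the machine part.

f ≈ 208 N

Vertical equilibrium gives N = m g − P sin α = 763.7 N.
For equilibrium, f = P cos α = 223×cos 21° = 208.2 N.
The static-friction limit is μ_s N = 420.1 N.
208.2 ≤ 420.1 N → static; friction equals the required 208 N.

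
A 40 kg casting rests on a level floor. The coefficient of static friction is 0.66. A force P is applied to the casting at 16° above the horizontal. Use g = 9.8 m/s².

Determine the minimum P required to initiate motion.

N = m g − P sin α (the pull lifts the casting).
At impending slip, P cos α = μ_s N = μ_s (m g − P sin α).
Solving: P (cos α + μ_s sin α) = μ_s m g → P = 0.66×392/(cos 16° + 0.66 sin 16°) = 259/1.143 = 226 N.

P ≈ 226 N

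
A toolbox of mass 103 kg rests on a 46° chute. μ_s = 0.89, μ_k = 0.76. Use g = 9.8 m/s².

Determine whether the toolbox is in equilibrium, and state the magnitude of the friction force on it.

N = m g cos θ = 701 N.
Down-slope weight component: m g sin θ = 726 N.
μ_s N = 624 N.
726 > 624 N, so it slides; kinetic friction f = μ_k N = 0.76×701 = 533 N.

f ≈ 533 N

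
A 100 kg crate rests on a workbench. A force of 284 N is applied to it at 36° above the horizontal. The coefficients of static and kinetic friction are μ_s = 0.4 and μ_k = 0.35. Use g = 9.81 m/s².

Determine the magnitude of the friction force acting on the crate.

N = m g − P sin α = 981 − 284×sin 36° = 814.1 N.
For equilibrium, f = P cos α = 284×cos 36° = 229.8 N.
μ_s N = 0.4 × 814.1 = 325.6 N.
Since 229.8 N does not exceed the limit, the crate stays at rest and f = 230 N.

f ≈ 230 N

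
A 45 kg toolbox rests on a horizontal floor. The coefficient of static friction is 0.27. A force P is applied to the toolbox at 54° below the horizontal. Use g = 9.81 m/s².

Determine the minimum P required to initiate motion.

N = m g + P sin α (the push presses the toolbox into the horizontal floor).
At impending slip, P cos α = μ_s N = μ_s (m g + P sin α).
Solving: P (cos α − μ_s sin α) = μ_s m g → P = 0.27×441/(cos 54° − 0.27 sin 54°) = 119/0.3694 = 323 N.

P ≈ 323 N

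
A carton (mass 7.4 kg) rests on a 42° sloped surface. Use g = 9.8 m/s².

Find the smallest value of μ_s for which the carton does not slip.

μ_s,min ≈ 0.9

At the slip threshold m g sin θ = μ_s m g cos θ, so μ_s,min = tan θ.
μ_s,min = tan 42° = 0.9.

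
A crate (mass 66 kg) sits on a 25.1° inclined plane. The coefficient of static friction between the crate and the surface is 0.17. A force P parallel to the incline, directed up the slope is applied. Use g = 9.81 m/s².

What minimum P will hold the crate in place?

The crate tends to slide down (tan θ > μ_s), so at the point of impending slip friction acts up-slope at its limit: f = μ_s N.
P is parallel to the surface, so N = m g cos θ = 586 N.
Along the incline: P + μ_s N = m g sin θ, so P = 275 − 0.17×586 = 175 N.

P_min ≈ 175 N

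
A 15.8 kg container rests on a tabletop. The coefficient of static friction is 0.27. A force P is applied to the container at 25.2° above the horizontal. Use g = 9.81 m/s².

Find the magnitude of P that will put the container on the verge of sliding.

P ≈ 41 N

N = m g − P sin α (the pull lifts the container).
At impending slip, P cos α = μ_s N = μ_s (m g − P sin α).
Solving: P (cos α + μ_s sin α) = μ_s m g → P = 0.27×155/(cos 25.2° + 0.27 sin 25.2°) = 41.8/1.02 = 41 N.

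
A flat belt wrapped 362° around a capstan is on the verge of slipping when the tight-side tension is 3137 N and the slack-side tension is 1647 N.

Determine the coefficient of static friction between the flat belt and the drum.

T₂/T₁ = e^{μβ} → μ = ln(T₂/T₁)/β.
β = 362° = 6.318 rad.
μ = ln(3137/1647)/6.318 = ln(1.905)/6.318 = 0.102.

μ ≈ 0.102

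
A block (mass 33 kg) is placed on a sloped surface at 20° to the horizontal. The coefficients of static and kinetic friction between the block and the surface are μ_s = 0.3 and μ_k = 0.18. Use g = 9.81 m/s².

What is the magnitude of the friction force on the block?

Normal force: N = m g cos θ = 33 × 9.81 × cos 20° = 304.2 N.
For equilibrium along the incline, friction must balance the weight component: f = m g sin θ = 110.7 N up the slope.
The static-friction ceiling is μ_s N = 0.3 × 304.2 = 91.26 N.
Since |110.7| > 91.26 N, static friction cannot hold it; the block slides down the incline and kinetic friction applies: f = μ_k N = 0.18 × 304.2 = 54.8 N.

f ≈ 54.8 N (up the incline)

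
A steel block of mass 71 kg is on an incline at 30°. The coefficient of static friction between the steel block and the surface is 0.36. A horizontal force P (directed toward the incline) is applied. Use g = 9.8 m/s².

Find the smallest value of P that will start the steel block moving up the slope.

At impending motion up the slope, friction acts down-slope at its limit: f = μ_s N.
Perpendicular to the incline: N = m g cos θ + P sin θ.
Along the incline: P cos θ = m g sin θ + μ_s N = m g sin θ + μ_s (m g cos θ + P sin θ).
Solving, P (cos θ − μ_s sin θ) = m g (sin θ + μ_s cos θ), so P = 71×9.8×(sin 30° + 0.36 cos 30°)/(cos 30° − 0.36 sin 30°) = 696×0.8118/0.686 = 823 N.

P ≈ 823 N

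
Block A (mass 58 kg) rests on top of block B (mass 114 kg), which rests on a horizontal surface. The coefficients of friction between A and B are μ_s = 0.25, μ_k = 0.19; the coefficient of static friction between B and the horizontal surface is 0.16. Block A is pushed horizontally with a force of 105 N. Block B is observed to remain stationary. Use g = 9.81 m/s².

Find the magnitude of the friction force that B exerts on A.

f ≈ 105 N

Between the blocks, N₁ = m_A g = 569 N.
So the A–B interface can sustain at most μ_s N₁ = 142.2 N of static friction.
Since P = 105 N ≤ 142.2 N, A does not slip on B; friction on A equals P = 105 N.
By Newton's third law B feels 105 N forward from A. With B stationary, the floor's static friction on B balances it: f₂ = 105 N (well within μ_s(m_A+m_B)g = 270 N).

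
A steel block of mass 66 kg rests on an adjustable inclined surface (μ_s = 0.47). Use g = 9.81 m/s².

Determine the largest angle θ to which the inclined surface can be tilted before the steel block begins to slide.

At the slip threshold, m g sin θ = μ_s · m g cos θ, so tan θ = μ_s.
θ_max = arctan(0.47) = 25.2°.

θ_max ≈ 25.2°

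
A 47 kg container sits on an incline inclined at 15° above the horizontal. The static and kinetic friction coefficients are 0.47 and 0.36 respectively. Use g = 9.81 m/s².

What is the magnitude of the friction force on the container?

f ≈ 119 N (up the incline)

The normal reaction is N = m g cos θ = 445.4 N.
Along the slope the weight component is m g sin θ = 119.3 N; friction must supply exactly this, acting up-slope.
Static friction can supply at most μ_s N = 209.3 N.
Since |119.3| ≤ 209.3 N, static friction is sufficient; f equals the required value, not μ_s N.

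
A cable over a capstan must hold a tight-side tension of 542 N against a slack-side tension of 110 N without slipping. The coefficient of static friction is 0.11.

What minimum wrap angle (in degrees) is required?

T₂/T₁ = e^{μβ} → β = ln(T₂/T₁)/μ.
β = ln(542/110)/0.11 = 1.595/0.11 = 14.5 rad.
In degrees: β = 14.5 × 180/π = 831°.

β_min ≈ 831°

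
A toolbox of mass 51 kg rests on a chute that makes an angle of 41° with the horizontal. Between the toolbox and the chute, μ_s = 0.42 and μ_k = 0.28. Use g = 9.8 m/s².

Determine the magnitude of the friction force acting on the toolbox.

f ≈ 106 N (up the incline)

The normal reaction is N = m g cos θ = 377.2 N.
Along the slope the weight component is m g sin θ = 327.9 N; friction must supply exactly this, acting up-slope.
Maximum static friction available: μ_s N = 0.42 × 377.2 = 158.4 N.
|327.9| exceeds 158.4 N, so the toolbox slips down-slope; friction is kinetic, f = μ_k N = 0.28×377.2 = 106 N.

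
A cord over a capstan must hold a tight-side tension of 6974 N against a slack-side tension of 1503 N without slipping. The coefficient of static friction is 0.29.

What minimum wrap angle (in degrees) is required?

T₂/T₁ = e^{μβ} → β = ln(T₂/T₁)/μ.
β = ln(6974/1503)/0.29 = 1.535/0.29 = 5.292 rad.
In degrees: β = 5.292 × 180/π = 303°.

β_min ≈ 303°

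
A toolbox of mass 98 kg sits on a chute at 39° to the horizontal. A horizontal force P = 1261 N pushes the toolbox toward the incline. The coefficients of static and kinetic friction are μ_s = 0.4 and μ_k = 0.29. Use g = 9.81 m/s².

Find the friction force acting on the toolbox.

The horizontal push has a component P sin θ into the surface, so N = m g cos θ + P sin θ = 747.1 + 793.6 = 1541 N.
Parallel to the incline: P cos θ − m g sin θ = 980 − 605 = 375 N; the friction needed to balance this is 375 N acting down the slope.
The limit of static friction is μ_s N = 616.3 N.
|f_req| = 375 ≤ 616.3 N → the toolbox is in equilibrium; friction equals the required value.

f ≈ 375 N (down the incline)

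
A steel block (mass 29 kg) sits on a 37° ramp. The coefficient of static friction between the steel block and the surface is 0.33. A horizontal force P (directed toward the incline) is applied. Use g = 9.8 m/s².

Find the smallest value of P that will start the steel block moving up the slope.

At impending motion up the slope, friction acts down-slope at its limit: f = μ_s N.
Perpendicular to the incline: N = m g cos θ + P sin θ.
Along the incline: P cos θ = m g sin θ + μ_s N = m g sin θ + μ_s (m g cos θ + P sin θ).
Solving, P (cos θ − μ_s sin θ) = m g (sin θ + μ_s cos θ), so P = 29×9.8×(sin 37° + 0.33 cos 37°)/(cos 37° − 0.33 sin 37°) = 284×0.8654/0.6 = 410 N.

P ≈ 410 N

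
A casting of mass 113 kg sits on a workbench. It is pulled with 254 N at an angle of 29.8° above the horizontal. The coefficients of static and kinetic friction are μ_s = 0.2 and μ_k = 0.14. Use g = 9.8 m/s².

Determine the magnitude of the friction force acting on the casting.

f ≈ 137 N

The vertical component of P reduces the normal force: N = m g − P sin α = 1107 − 126.2 = 981.2 N.
Horizontally, friction must balance P cos α = 220.4 N.
The static-friction limit is μ_s N = 196.2 N.
220.4 > 196.2 N → the casting slides; f = μ_k N = 0.14×981.2 = 137 N.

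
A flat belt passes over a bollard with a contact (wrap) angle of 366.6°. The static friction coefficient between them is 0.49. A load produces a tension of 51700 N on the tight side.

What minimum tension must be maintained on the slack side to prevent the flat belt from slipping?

Capstan equation at impending slip: T_tight/T_slack = e^{μβ}.
β = 366.6° = 6.398 rad; e^{μβ} = e^{0.49×6.398} = 22.99.
T_slack = T_tight / e^{μβ} = 51700 / 22.99 = 2250 N.

T_min ≈ 2250 N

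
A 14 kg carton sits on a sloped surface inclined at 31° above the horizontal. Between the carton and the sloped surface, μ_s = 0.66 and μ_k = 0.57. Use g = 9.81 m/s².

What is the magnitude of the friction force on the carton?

Normal force: N = m g cos θ = 14 × 9.81 × cos 31° = 117.7 N.
Along the slope the weight component is m g sin θ = 70.74 N; friction must supply exactly this, acting up-slope.
The static-friction ceiling is μ_s N = 0.66 × 117.7 = 77.7 N.
Since |70.74| ≤ 77.7 N, no slip — friction simply equals what equilibrium demands.

f ≈ 70.7 N (up the incline)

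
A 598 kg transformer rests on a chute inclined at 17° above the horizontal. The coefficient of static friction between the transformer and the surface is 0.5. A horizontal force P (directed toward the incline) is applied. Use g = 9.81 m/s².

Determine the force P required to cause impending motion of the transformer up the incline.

P ≈ 5580 N

At impending motion up the slope, friction acts down-slope at its limit: f = μ_s N.
Perpendicular to the incline: N = m g cos θ + P sin θ.
Along the incline: P cos θ = m g sin θ + μ_s N = m g sin θ + μ_s (m g cos θ + P sin θ).
Solving, P (cos θ − μ_s sin θ) = m g (sin θ + μ_s cos θ), so P = 598×9.81×(sin 17° + 0.5 cos 17°)/(cos 17° − 0.5 sin 17°) = 5870×0.7705/0.8101 = 5580 N.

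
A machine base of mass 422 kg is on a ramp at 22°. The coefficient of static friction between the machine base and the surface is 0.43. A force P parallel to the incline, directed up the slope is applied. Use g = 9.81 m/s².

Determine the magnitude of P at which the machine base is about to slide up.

At impending motion up the slope, friction acts down-slope at its limit: f = μ_s N.
P is parallel to the surface, so N = m g cos θ = 3840 N.
Along the incline: P = m g sin θ + μ_s N = 1550 + 0.43×3840 = 3200 N.

P ≈ 3200 N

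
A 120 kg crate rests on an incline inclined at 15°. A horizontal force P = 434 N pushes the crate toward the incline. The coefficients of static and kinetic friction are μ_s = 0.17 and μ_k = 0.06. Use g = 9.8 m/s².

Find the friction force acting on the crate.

f ≈ 115 N (down the incline)

Resolve perpendicular to the incline: N = m g cos θ + P sin θ = 120×9.8×cos 15° + 434×sin 15° = 1248 N.
Along the incline, the net driving force (taking up-slope positive) is P cos θ − m g sin θ = 419.2 − 304.4 = 114.8 N, so equilibrium requires friction f = -114.8 N (down-slope).
The limit of static friction is μ_s N = 212.2 N.
|f_req| = 114.8 ≤ 212.2 N → the crate is in equilibrium; friction equals the required value.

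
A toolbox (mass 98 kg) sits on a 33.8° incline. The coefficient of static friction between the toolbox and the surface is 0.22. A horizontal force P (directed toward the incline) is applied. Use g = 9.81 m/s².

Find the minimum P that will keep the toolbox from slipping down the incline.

P_min ≈ 377 N

The toolbox tends to slide down (tan θ > μ_s), so at the point of impending slip friction acts up-slope at its limit: f = μ_s N.
Perpendicular to the incline: N = m g cos θ + P sin θ.
Along the incline: P cos θ + μ_s N = m g sin θ, i.e. P cos θ + μ_s (m g cos θ + P sin θ) = m g sin θ.
Solving, P (cos θ + μ_s sin θ) = m g (sin θ − μ_s cos θ), so P = 961×0.3735/0.9534 = 377 N.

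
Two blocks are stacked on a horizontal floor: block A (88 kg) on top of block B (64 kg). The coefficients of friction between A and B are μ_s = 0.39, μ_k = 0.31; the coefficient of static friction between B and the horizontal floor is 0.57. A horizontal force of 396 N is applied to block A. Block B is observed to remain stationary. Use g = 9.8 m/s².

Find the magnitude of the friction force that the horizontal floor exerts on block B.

Between the blocks, N₁ = m_A g = 862.4 N.
So the A–B interface can sustain at most μ_s N₁ = 336.3 N of static friction.
P = 396 N exceeds that limit, so A slips over B and the interface friction becomes kinetic: f₁ = μ_k N₁ = 0.31×862.4 = 267 N.
By Newton's third law B feels 267 N forward from A. With B stationary, the floor's static friction on B balances it: f₂ = 267 N (well within μ_s(m_A+m_B)g = 849.1 N).

f ≈ 267 N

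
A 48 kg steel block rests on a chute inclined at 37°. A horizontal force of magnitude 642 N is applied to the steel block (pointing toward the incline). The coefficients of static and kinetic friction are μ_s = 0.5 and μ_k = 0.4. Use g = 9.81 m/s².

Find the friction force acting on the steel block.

f ≈ 229 N (down the incline)

Resolve perpendicular to the incline: N = m g cos θ + P sin θ = 48×9.81×cos 37° + 642×sin 37° = 762.4 N.
Along the incline, the net driving force (taking up-slope positive) is P cos θ − m g sin θ = 512.7 − 283.4 = 229.3 N, so equilibrium requires friction f = -229.3 N (down-slope).
The limit of static friction is μ_s N = 381.2 N.
|f_req| = 229.3 ≤ 381.2 N → the steel block is in equilibrium; friction equals the required value.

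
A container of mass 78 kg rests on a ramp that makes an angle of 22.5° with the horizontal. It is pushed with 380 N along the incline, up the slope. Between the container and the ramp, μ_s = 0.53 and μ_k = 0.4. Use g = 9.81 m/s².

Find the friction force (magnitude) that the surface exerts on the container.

The normal reaction is N = m g cos θ = 706.9 N.
The friction needed for equilibrium is m g sin θ − P = 292.8 − 380 = -87.18 N, measured positive up-slope.
Maximum static friction available: μ_s N = 0.53 × 706.9 = 374.7 N.
Since |-87.18| ≤ 374.7 N, static friction is sufficient; f equals the required value, not μ_s N.

f ≈ 87.2 N (down the incline)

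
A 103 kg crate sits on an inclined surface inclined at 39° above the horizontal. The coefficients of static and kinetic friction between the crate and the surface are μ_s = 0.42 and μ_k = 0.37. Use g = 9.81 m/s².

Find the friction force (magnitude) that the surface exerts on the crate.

f ≈ 291 N (up the incline)

Perpendicular to the surface, N = m g cos θ = 103·9.81·cos 39° = 785.3 N.
Along the slope the weight component is m g sin θ = 635.9 N; friction must supply exactly this, acting up-slope.
The static-friction ceiling is μ_s N = 0.42 × 785.3 = 329.8 N.
Since |635.9| > 329.8 N, static friction cannot hold it; the crate slides down the incline and kinetic friction applies: f = μ_k N = 0.37 × 785.3 = 291 N.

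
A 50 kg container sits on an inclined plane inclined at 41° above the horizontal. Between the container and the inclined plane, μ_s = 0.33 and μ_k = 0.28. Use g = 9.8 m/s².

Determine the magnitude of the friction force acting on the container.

f ≈ 104 N (up the incline)

Normal force: N = m g cos θ = 50 × 9.8 × cos 41° = 369.8 N.
Along the slope the weight component is m g sin θ = 321.5 N; friction must supply exactly this, acting up-slope.
The static-friction ceiling is μ_s N = 0.33 × 369.8 = 122 N.
|321.5| exceeds 122 N, so the container slips down-slope; friction is kinetic, f = μ_k N = 0.28×369.8 = 104 N.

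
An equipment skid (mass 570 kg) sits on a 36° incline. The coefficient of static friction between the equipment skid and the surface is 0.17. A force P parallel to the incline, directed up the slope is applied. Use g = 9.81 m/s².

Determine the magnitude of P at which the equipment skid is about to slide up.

At impending motion up the slope, friction acts down-slope at its limit: f = μ_s N.
P is parallel to the surface, so N = m g cos θ = 4520 N.
Along the incline: P = m g sin θ + μ_s N = 3290 + 0.17×4520 = 4060 N.

P ≈ 4060 N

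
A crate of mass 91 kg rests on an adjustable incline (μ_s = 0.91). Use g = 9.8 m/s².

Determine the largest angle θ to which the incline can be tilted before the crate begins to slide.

θ_max ≈ 42.3°

At the slip threshold, m g sin θ = μ_s · m g cos θ, so tan θ = μ_s.
θ_max = arctan(0.91) = 42.3°.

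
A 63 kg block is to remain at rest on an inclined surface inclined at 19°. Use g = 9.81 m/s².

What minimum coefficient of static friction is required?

At the slip threshold m g sin θ = μ_s m g cos θ, so μ_s,min = tan θ.
μ_s,min = tan 19° = 0.344.

μ_s,min ≈ 0.344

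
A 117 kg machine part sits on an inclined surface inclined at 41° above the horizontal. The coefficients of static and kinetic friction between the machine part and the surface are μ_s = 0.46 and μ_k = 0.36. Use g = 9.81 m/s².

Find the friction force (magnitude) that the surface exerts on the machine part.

f ≈ 312 N (up the incline)

Perpendicular to the surface, N = m g cos θ = 117·9.81·cos 41° = 866.2 N.
Along the slope the weight component is m g sin θ = 753 N; friction must supply exactly this, acting up-slope.
The static-friction ceiling is μ_s N = 0.46 × 866.2 = 398.5 N.
Since |753| > 398.5 N, static friction cannot hold it; the machine part slides down the incline and kinetic friction applies: f = μ_k N = 0.36 × 866.2 = 312 N.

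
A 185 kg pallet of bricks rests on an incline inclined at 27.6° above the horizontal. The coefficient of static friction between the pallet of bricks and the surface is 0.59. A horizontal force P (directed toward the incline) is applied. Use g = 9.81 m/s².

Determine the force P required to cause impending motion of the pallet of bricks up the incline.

P ≈ 2920 N

At impending motion up the slope, friction acts down-slope at its limit: f = μ_s N.
Perpendicular to the incline: N = m g cos θ + P sin θ.
Along the incline: P cos θ = m g sin θ + μ_s N = m g sin θ + μ_s (m g cos θ + P sin θ).
Solving, P (cos θ − μ_s sin θ) = m g (sin θ + μ_s cos θ), so P = 185×9.81×(sin 27.6° + 0.59 cos 27.6°)/(cos 27.6° − 0.59 sin 27.6°) = 1810×0.9862/0.6129 = 2920 N.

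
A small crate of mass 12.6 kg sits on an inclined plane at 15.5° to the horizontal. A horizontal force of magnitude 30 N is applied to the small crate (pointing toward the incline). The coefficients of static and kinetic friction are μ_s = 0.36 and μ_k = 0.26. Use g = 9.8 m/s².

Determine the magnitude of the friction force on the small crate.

f ≈ 4.09 N (up the incline)

Resolve perpendicular to the incline: N = m g cos θ + P sin θ = 12.6×9.8×cos 15.5° + 30×sin 15.5° = 127 N.
Parallel to the incline: P cos θ − m g sin θ = 28.91 − 33 = -4.09 N; the friction needed to balance this is 4.09 N acting up the slope.
Maximum static friction: μ_s N = 0.36 × 127 = 45.72 N.
|f_req| = 4.09 ≤ 45.72 N → the small crate is in equilibrium; friction equals the required value.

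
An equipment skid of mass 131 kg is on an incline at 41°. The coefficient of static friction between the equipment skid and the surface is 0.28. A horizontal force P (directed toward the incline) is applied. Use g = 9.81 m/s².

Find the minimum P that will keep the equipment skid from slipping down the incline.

The equipment skid tends to slide down (tan θ > μ_s), so at the point of impending slip friction acts up-slope at its limit: f = μ_s N.
Perpendicular to the incline: N = m g cos θ + P sin θ.
Along the incline: P cos θ + μ_s N = m g sin θ, i.e. P cos θ + μ_s (m g cos θ + P sin θ) = m g sin θ.
Solving, P (cos θ + μ_s sin θ) = m g (sin θ − μ_s cos θ), so P = 1290×0.4447/0.9384 = 609 N.

P_min ≈ 609 N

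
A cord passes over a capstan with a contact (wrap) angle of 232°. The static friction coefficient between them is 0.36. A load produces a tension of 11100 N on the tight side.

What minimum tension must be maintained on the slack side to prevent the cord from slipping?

T_min ≈ 2580 N

Capstan equation at impending slip: T_tight/T_slack = e^{μβ}.
β = 232° = 4.049 rad; e^{μβ} = e^{0.36×4.049} = 4.296.
T_slack = T_tight / e^{μβ} = 11100 / 4.296 = 2580 N.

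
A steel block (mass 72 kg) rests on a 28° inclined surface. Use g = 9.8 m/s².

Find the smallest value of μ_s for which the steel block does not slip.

μ_s,min ≈ 0.532

At the slip threshold m g sin θ = μ_s m g cos θ, so μ_s,min = tan θ.
μ_s,min = tan 28° = 0.532.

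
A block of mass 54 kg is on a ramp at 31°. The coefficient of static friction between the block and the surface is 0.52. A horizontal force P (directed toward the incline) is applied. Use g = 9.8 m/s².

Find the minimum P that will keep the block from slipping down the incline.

The block tends to slide down (tan θ > μ_s), so at the point of impending slip friction acts up-slope at its limit: f = μ_s N.
Perpendicular to the incline: N = m g cos θ + P sin θ.
Along the incline: P cos θ + μ_s N = m g sin θ, i.e. P cos θ + μ_s (m g cos θ + P sin θ) = m g sin θ.
Solving, P (cos θ + μ_s sin θ) = m g (sin θ − μ_s cos θ), so P = 529×0.06931/1.125 = 32.6 N.

P_min ≈ 32.6 N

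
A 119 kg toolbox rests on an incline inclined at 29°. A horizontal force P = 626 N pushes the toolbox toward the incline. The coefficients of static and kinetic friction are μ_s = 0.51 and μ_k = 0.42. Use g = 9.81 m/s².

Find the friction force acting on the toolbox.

Normal direction: N = m g cos θ + P sin θ = 1325 N.
Parallel to the incline: P cos θ − m g sin θ = 547.5 − 566 = -18.45 N; the friction needed to balance this is 18.45 N acting up the slope.
The limit of static friction is μ_s N = 675.5 N.
Since 18.45 N is within the 675.5 N limit, the toolbox stays put and friction is exactly 18.4 N.

f ≈ 18.4 N (up the incline)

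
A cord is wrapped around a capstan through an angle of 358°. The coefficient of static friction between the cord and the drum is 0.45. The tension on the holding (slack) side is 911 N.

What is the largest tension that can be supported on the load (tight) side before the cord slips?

At impending slip the capstan equation gives T₂/T₁ = e^{μβ} with β in radians.
β = 358° × π/180 = 6.248 rad.
e^{μβ} = e^{0.45×6.248} = 16.64.
T₂ = T₁ · e^{μβ} = 911 × 16.64 = 15200 N.

T_max ≈ 15200 N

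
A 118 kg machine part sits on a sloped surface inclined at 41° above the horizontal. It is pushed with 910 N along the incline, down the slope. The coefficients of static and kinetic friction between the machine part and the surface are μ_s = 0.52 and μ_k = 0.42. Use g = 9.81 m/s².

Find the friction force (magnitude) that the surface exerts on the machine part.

Perpendicular to the surface, N = m g cos θ = 118·9.81·cos 41° = 873.6 N.
Parallel to the incline, ΣF = 0 gives f = m g sin θ + P = 759.4 + 910 = 1669 N (up-slope positive).
The static-friction ceiling is μ_s N = 0.52 × 873.6 = 454.3 N.
|1669| exceeds 454.3 N, so the machine part slips down-slope; friction is kinetic, f = μ_k N = 0.42×873.6 = 367 N.

f ≈ 367 N (up the incline)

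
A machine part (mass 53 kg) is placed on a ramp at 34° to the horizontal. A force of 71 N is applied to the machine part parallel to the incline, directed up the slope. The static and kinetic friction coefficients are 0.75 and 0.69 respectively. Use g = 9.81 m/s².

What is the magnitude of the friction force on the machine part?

Normal force: N = m g cos θ = 53 × 9.81 × cos 34° = 431 N.
For equilibrium along the incline the friction force must supply f = m g sin θ − P = 290.7 − 71 = 219.7 N (positive meaning up-slope).
Maximum static friction available: μ_s N = 0.75 × 431 = 323.3 N.
Since |219.7| ≤ 323.3 N, the machine part remains in static equilibrium and friction takes exactly the required value.

f ≈ 220 N (up the incline)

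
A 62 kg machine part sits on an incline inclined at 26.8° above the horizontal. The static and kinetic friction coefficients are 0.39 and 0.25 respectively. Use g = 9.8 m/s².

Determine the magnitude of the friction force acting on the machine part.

The normal reaction is N = m g cos θ = 542.3 N.
For equilibrium along the incline, friction must balance the weight component: f = m g sin θ = 274 N up the slope.
Static friction can supply at most μ_s N = 211.5 N.
Since |274| > 211.5 N, static friction cannot hold it; the machine part slides down the incline and kinetic friction applies: f = μ_k N = 0.25 × 542.3 = 136 N.

f ≈ 136 N (up the incline)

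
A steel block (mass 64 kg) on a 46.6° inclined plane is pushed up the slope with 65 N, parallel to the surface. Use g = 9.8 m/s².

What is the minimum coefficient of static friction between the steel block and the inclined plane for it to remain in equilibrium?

μ_s,min ≈ 0.907

N = m g cos θ = 430.9 N.
Friction must make up the shortfall along the incline: f = m g sin θ − P = 455.7 − 65 = 390.7 N.
At the threshold f = μ_s N, so μ_s,min = 390.7/430.9 = 0.907.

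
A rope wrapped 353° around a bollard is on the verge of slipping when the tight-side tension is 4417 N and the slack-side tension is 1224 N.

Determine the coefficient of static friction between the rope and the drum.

μ ≈ 0.208

T₂/T₁ = e^{μβ} → μ = ln(T₂/T₁)/β.
β = 353° = 6.161 rad.
μ = ln(4417/1224)/6.161 = ln(3.609)/6.161 = 0.208.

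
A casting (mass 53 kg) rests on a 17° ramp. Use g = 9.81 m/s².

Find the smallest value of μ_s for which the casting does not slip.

At the slip threshold m g sin θ = μ_s m g cos θ, so μ_s,min = tan θ.
μ_s,min = tan 17° = 0.306.

μ_s,min ≈ 0.306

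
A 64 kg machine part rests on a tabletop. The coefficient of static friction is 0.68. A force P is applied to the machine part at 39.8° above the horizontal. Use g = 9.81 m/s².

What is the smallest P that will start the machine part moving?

N = m g − P sin α (the pull lifts the machine part).
At impending slip, P cos α = μ_s N = μ_s (m g − P sin α).
Solving: P (cos α + μ_s sin α) = μ_s m g → P = 0.68×628/(cos 39.8° + 0.68 sin 39.8°) = 427/1.204 = 355 N.

P ≈ 355 N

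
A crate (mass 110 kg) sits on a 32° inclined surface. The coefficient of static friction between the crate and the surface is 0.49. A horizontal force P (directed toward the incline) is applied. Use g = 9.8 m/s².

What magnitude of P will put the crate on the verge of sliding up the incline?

P ≈ 1730 N

At impending motion up the slope, friction acts down-slope at its limit: f = μ_s N.
Perpendicular to the incline: N = m g cos θ + P sin θ.
Along the incline: P cos θ = m g sin θ + μ_s N = m g sin θ + μ_s (m g cos θ + P sin θ).
Solving, P (cos θ − μ_s sin θ) = m g (sin θ + μ_s cos θ), so P = 110×9.8×(sin 32° + 0.49 cos 32°)/(cos 32° − 0.49 sin 32°) = 1080×0.9455/0.5884 = 1730 N.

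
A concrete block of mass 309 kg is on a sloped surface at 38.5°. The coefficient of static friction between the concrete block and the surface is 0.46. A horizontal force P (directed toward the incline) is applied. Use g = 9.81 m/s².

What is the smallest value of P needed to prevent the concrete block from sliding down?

The concrete block tends to slide down (tan θ > μ_s), so at the point of impending slip friction acts up-slope at its limit: f = μ_s N.
Perpendicular to the incline: N = m g cos θ + P sin θ.
Along the incline: P cos θ + μ_s N = m g sin θ, i.e. P cos θ + μ_s (m g cos θ + P sin θ) = m g sin θ.
Solving, P (cos θ + μ_s sin θ) = m g (sin θ − μ_s cos θ), so P = 3030×0.2625/1.069 = 744 N.

P_min ≈ 744 N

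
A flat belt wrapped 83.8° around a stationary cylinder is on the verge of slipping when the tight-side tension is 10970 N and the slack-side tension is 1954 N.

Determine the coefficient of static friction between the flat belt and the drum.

μ ≈ 1.18

T₂/T₁ = e^{μβ} → μ = ln(T₂/T₁)/β.
β = 83.8° = 1.463 rad.
μ = ln(10970/1954)/1.463 = ln(5.614)/1.463 = 1.18.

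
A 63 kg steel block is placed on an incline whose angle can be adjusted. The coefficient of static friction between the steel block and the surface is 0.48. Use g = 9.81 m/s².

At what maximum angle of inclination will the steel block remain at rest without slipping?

At the slip threshold, m g sin θ = μ_s · m g cos θ, so tan θ = μ_s.
θ_max = arctan(0.48) = 25.6°.

θ_max ≈ 25.6°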